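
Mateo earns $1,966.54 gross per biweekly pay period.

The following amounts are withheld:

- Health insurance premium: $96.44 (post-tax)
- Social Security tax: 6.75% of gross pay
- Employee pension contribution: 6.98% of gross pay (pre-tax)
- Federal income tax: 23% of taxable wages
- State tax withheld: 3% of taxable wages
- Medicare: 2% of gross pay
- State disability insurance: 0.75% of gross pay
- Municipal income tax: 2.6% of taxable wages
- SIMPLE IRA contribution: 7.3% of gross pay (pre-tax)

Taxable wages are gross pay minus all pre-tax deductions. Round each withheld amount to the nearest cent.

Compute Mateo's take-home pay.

$920.34

Employee pension contribution: $1,966.54 × 0.0698 = $137.26
SIMPLE IRA contribution: $1,966.54 × 0.073 = $143.56
Pre-tax total = $137.26 + $143.56 = $280.82
Taxable wages = $1,966.54 − $280.82 = $1,685.72
Municipal income tax: $1,685.72 × 0.026 = $43.83
Federal income tax: $1,685.72 × 0.23 = $387.72
State tax withheld: $1,685.72 × 0.03 = $50.57
State disability insurance: $1,966.54 × 0.0075 = $14.75
Social Security tax: $1,966.54 × 0.0675 = $132.74
Medicare: $1,966.54 × 0.02 = $39.33
Health insurance premium: $96.44
Total deductions = $137.26 + $143.56 + $43.83 + $387.72 + $50.57 + $14.75 + $132.74 + $39.33 + $96.44 = $1,046.20
Net pay = $1,966.54 − $1,046.20 = $920.34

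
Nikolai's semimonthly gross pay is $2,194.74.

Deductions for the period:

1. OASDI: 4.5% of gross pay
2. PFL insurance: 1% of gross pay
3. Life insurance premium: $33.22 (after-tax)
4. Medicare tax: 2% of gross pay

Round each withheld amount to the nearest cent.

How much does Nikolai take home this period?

$1,996.92

Medicare tax: $2,194.74 × 0.02 = $43.89
OASDI: $2,194.74 × 0.045 = $98.76
PFL insurance: $2,194.74 × 0.01 = $21.95
Life insurance premium: $33.22
Total deductions = $43.89 + $98.76 + $21.95 + $33.22 = $197.82
Net pay = $2,194.74 − $197.82 = $1,996.92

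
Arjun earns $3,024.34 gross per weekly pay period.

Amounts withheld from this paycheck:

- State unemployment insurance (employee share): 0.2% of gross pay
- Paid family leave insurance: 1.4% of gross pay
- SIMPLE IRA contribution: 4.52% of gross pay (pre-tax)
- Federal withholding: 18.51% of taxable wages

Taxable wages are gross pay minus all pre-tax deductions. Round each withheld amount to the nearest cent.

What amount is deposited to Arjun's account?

$2,304.75

SIMPLE IRA contribution: $3,024.34 × 0.0452 = $136.70
Taxable wages = $3,024.34 − $136.70 = $2,887.64
Federal withholding: $2,887.64 × 0.1851 = $534.50
Paid family leave insurance: $3,024.34 × 0.014 = $42.34
State unemployment insurance (employee share): $3,024.34 × 0.002 = $6.05
Total deductions = $136.70 + $534.50 + $42.34 + $6.05 = $719.59
Net pay = $3,024.34 − $719.59 = $2,304.75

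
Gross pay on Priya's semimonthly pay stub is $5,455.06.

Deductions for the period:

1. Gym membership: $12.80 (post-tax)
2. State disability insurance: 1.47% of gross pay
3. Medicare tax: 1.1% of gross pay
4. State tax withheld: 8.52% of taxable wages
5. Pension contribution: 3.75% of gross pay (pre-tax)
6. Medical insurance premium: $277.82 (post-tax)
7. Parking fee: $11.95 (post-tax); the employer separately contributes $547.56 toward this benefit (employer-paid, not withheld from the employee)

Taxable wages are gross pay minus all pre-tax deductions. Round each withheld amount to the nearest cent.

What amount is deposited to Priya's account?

Pension contribution: $5,455.06 × 0.0375 = $204.56
Taxable wages = $5,455.06 − $204.56 = $5,250.50
State tax withheld: $5,250.50 × 0.0852 = $447.34
Medicare tax: $5,455.06 × 0.011 = $60.01
State disability insurance: $5,455.06 × 0.0147 = $80.19
Medical insurance premium: $277.82
Gym membership: $12.80
Parking fee: $11.95
(Employer's $547.56 toward parking fee is not withheld from the employee.)
Total deductions = $204.56 + $447.34 + $60.01 + $80.19 + $277.82 + $12.80 + $11.95 = $1,094.67
Net pay = $5,455.06 − $1,094.67 = $4,360.39

$4,360.39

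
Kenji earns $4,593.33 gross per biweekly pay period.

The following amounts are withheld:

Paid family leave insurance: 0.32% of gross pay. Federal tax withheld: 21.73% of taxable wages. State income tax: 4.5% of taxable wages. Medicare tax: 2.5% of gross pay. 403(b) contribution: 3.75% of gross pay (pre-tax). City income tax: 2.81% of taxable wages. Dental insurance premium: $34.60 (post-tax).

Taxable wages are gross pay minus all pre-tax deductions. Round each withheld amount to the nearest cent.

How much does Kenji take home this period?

403(b) contribution: $4,593.33 × 0.0375 = $172.25
Taxable wages = $4,593.33 − $172.25 = $4,421.08
State income tax: $4,421.08 × 0.045 = $198.95
City income tax: $4,421.08 × 0.0281 = $124.23
Federal tax withheld: $4,421.08 × 0.2173 = $960.70
Medicare tax: $4,593.33 × 0.025 = $114.83
Paid family leave insurance: $4,593.33 × 0.0032 = $14.70
Dental insurance premium: $34.60
Total deductions = $172.25 + $198.95 + $124.23 + $960.70 + $114.83 + $14.70 + $34.60 = $1,620.26
Net pay = $4,593.33 − $1,620.26 = $2,973.07

$2,973.07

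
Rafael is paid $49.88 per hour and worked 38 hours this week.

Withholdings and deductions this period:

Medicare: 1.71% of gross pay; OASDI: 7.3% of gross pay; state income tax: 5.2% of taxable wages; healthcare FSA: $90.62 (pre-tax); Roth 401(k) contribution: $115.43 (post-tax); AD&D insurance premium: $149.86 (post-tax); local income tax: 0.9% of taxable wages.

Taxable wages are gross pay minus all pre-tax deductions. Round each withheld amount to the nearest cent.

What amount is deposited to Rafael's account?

Gross pay: 38 × $49.88 = $1895.44
Healthcare FSA: $90.62
Taxable wages = $1895.44 − $90.62 = $1804.82
Local income tax: $1804.82 × 0.009 = $16.24
State income tax: $1804.82 × 0.052 = $93.85
Medicare: $1895.44 × 0.0171 = $32.41
OASDI: $1895.44 × 0.073 = $138.37
AD&D insurance premium: $149.86
Roth 401(k) contribution: $115.43
Total deductions = $90.62 + $16.24 + $93.85 + $32.41 + $138.37 + $149.86 + $115.43 = $636.78
Net pay = $1895.44 − $636.78 = $1258.66

$1258.66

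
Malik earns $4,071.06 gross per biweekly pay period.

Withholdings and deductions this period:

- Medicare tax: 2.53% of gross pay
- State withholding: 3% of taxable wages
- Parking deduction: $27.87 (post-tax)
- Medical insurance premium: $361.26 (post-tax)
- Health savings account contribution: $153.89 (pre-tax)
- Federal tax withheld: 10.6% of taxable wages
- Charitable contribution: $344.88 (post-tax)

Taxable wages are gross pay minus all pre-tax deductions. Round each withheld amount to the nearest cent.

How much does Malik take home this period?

Health savings account contribution: $153.89
Taxable wages = $4,071.06 − $153.89 = $3,917.17
Federal tax withheld: $3,917.17 × 0.106 = $415.22
State withholding: $3,917.17 × 0.03 = $117.52
Medicare tax: $4,071.06 × 0.0253 = $103.00
Charitable contribution: $344.88
Parking deduction: $27.87
Medical insurance premium: $361.26
Total deductions = $153.89 + $415.22 + $117.52 + $103.00 + $344.88 + $27.87 + $361.26 = $1,523.64
Net pay = $4,071.06 − $1,523.64 = $2,547.42

$2,547.42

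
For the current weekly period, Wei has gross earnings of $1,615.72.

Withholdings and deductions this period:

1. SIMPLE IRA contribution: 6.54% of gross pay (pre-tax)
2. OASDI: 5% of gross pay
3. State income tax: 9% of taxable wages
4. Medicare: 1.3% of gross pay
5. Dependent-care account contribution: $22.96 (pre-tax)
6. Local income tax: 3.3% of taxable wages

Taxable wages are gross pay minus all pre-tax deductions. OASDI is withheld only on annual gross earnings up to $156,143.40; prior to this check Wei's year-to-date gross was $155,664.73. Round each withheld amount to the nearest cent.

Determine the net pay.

$1,259.25

Dependent-care account contribution: $22.96
SIMPLE IRA contribution: $1,615.72 × 0.0654 = $105.67
Pre-tax total = $22.96 + $105.67 = $128.63
Taxable wages = $1,615.72 − $128.63 = $1,487.09
Local income tax: $1,487.09 × 0.033 = $49.07
State income tax: $1,487.09 × 0.09 = $133.84
Medicare: $1,615.72 × 0.013 = $21.00
OASDI: only $156,143.40 − $155,664.73 = $478.67 of this check is subject → $478.67 × 0.05 = $23.93
Total deductions = $22.96 + $105.67 + $49.07 + $133.84 + $21.00 + $23.93 = $356.47
Net pay = $1,615.72 − $356.47 = $1,259.25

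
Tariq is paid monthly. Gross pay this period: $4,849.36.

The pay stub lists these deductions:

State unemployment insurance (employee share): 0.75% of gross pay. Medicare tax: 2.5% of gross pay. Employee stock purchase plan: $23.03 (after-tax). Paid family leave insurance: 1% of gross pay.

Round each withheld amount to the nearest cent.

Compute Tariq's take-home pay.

$4,620.24

Paid family leave insurance: $4,849.36 × 0.01 = $48.49
State unemployment insurance (employee share): $4,849.36 × 0.0075 = $36.37
Medicare tax: $4,849.36 × 0.025 = $121.23
Employee stock purchase plan: $23.03
Total deductions = $48.49 + $36.37 + $121.23 + $23.03 = $229.12
Net pay = $4,849.36 − $229.12 = $4,620.24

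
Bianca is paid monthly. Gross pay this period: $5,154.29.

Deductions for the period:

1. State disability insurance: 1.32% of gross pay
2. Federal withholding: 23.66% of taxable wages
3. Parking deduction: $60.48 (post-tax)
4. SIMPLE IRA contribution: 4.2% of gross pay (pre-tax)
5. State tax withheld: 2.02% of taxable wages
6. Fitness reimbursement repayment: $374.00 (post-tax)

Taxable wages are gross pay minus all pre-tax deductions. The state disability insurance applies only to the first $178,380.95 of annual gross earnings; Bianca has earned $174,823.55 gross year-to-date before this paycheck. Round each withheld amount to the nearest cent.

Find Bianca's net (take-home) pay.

SIMPLE IRA contribution: $5,154.29 × 0.042 = $216.48
Taxable wages = $5,154.29 − $216.48 = $4,937.81
State tax withheld: $4,937.81 × 0.0202 = $99.74
Federal withholding: $4,937.81 × 0.2366 = $1,168.29
State disability insurance: only $178,380.95 − $174,823.55 = $3,557.40 of this check is subject → $3,557.40 × 0.0132 = $46.96
Parking deduction: $60.48
Fitness reimbursement repayment: $374.00
Total deductions = $216.48 + $99.74 + $1,168.29 + $46.96 + $60.48 + $374.00 = $1,965.95
Net pay = $5,154.29 − $1,965.95 = $3,188.34

$3,188.34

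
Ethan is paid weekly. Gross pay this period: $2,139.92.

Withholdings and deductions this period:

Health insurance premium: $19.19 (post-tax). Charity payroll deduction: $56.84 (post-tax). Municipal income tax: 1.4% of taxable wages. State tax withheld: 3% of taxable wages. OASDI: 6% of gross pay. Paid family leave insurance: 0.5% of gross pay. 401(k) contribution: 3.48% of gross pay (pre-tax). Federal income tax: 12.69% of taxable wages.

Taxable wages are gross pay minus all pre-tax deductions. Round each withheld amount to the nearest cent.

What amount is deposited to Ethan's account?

401(k) contribution: $2,139.92 × 0.0348 = $74.47
Taxable wages = $2,139.92 − $74.47 = $2,065.45
Municipal income tax: $2,065.45 × 0.014 = $28.92
Federal income tax: $2,065.45 × 0.1269 = $262.11
State tax withheld: $2,065.45 × 0.03 = $61.96
Paid family leave insurance: $2,139.92 × 0.005 = $10.70
OASDI: $2,139.92 × 0.06 = $128.40
Health insurance premium: $19.19
Charity payroll deduction: $56.84
Total deductions = $74.47 + $28.92 + $262.11 + $61.96 + $10.70 + $128.40 + $19.19 + $56.84 = $642.59
Net pay = $2,139.92 − $642.59 = $1,497.33

$1,497.33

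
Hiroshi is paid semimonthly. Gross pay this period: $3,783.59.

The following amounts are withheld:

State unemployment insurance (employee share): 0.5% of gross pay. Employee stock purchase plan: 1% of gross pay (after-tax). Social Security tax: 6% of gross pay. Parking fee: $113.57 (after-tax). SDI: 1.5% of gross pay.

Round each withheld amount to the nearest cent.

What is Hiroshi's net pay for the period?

$3,329.49

Social Security tax: $3,783.59 × 0.06 = $227.02
SDI: $3,783.59 × 0.015 = $56.75
State unemployment insurance (employee share): $3,783.59 × 0.005 = $18.92
Parking fee: $113.57
Employee stock purchase plan: $3,783.59 × 0.01 = $37.84
Total deductions = $227.02 + $56.75 + $18.92 + $113.57 + $37.84 = $454.10
Net pay = $3,783.59 − $454.10 = $3,329.49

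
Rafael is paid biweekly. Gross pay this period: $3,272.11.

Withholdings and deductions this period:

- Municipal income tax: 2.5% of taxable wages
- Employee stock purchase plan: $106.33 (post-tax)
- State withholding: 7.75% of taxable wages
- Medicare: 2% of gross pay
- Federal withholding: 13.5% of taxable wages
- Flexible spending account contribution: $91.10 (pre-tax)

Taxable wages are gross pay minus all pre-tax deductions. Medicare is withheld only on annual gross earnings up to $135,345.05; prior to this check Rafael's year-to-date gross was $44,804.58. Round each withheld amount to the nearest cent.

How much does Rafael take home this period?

$2,253.74

Flexible spending account contribution: $91.10
Taxable wages = $3,272.11 − $91.10 = $3,181.01
Federal withholding: $3,181.01 × 0.135 = $429.44
State withholding: $3,181.01 × 0.0775 = $246.53
Municipal income tax: $3,181.01 × 0.025 = $79.53
Medicare: cap not yet reached, full $3,272.11 is subject → $3,272.11 × 0.02 = $65.44
Employee stock purchase plan: $106.33
Total deductions = $91.10 + $429.44 + $246.53 + $79.53 + $65.44 + $106.33 = $1,018.37
Net pay = $3,272.11 − $1,018.37 = $2,253.74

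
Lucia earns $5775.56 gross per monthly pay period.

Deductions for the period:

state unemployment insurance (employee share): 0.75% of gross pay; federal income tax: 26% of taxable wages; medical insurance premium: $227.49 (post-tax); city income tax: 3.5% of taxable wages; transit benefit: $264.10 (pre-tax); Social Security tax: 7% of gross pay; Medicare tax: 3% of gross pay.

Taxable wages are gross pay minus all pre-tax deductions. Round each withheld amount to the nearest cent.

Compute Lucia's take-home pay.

$3037.21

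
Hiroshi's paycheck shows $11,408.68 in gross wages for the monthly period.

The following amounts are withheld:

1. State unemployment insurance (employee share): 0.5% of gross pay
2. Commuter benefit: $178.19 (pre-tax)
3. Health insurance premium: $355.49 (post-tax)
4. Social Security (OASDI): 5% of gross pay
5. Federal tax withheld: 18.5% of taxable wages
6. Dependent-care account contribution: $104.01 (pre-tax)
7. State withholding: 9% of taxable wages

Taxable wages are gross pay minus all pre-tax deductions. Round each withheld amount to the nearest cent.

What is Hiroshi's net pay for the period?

$7,083.74

Dependent-care account contribution: $104.01
Commuter benefit: $178.19
Pre-tax total = $104.01 + $178.19 = $282.20
Taxable wages = $11,408.68 − $282.20 = $11,126.48
State withholding: $11,126.48 × 0.09 = $1,001.38
Federal tax withheld: $11,126.48 × 0.185 = $2,058.40
State unemployment insurance (employee share): $11,408.68 × 0.005 = $57.04
Social Security (OASDI): $11,408.68 × 0.05 = $570.43
Health insurance premium: $355.49
Total deductions = $104.01 + $178.19 + $1,001.38 + $2,058.40 + $57.04 + $570.43 + $355.49 = $4,324.94
Net pay = $11,408.68 − $4,324.94 = $7,083.74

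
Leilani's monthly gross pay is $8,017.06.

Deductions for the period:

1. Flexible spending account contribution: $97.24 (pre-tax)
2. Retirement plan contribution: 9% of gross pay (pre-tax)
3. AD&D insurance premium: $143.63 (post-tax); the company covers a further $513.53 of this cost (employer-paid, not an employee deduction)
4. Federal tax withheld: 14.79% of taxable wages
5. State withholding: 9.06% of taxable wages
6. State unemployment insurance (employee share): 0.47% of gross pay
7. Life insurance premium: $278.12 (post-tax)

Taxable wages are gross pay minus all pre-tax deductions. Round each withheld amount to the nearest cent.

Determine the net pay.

$5,022.06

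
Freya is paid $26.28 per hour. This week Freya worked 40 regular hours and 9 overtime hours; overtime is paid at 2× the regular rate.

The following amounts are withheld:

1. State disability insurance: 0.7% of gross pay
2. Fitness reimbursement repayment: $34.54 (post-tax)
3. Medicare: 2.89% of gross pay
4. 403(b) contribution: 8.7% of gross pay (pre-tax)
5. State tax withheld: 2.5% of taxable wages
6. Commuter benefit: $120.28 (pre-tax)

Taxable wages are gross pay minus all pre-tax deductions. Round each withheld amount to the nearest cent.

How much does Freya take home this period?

$1150.31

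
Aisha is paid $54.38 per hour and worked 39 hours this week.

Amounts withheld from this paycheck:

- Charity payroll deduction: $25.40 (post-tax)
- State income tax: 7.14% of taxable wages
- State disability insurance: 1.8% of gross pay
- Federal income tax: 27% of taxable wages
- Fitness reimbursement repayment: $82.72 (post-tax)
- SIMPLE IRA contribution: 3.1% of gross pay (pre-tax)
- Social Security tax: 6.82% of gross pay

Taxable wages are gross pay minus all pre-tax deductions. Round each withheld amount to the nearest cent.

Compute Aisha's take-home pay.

Gross pay: 39 × $54.38 = $2,120.82
SIMPLE IRA contribution: $2,120.82 × 0.031 = $65.75
Taxable wages = $2,120.82 − $65.75 = $2,055.07
Federal income tax: $2,055.07 × 0.27 = $554.87
State income tax: $2,055.07 × 0.0714 = $146.73
State disability insurance: $2,120.82 × 0.018 = $38.17
Social Security tax: $2,120.82 × 0.0682 = $144.64
Fitness reimbursement repayment: $82.72
Charity payroll deduction: $25.40
Total deductions = $65.75 + $554.87 + $146.73 + $38.17 + $144.64 + $82.72 + $25.40 = $1,058.28
Net pay = $2,120.82 − $1,058.28 = $1,062.54

$1,062.54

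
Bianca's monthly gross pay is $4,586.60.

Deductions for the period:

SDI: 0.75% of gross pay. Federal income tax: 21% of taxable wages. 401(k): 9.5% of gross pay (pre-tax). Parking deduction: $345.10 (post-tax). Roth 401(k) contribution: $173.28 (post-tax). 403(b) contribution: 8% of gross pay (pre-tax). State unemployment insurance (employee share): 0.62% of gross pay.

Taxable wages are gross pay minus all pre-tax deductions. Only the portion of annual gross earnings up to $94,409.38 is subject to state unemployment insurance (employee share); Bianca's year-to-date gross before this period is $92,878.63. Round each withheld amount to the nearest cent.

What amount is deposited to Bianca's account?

$2,427.04

403(b) contribution: $4,586.60 × 0.08 = $366.93
401(k): $4,586.60 × 0.095 = $435.73
Pre-tax total = $366.93 + $435.73 = $802.66
Taxable wages = $4,586.60 − $802.66 = $3,783.94
Federal income tax: $3,783.94 × 0.21 = $794.63
State unemployment insurance (employee share): only $94,409.38 − $92,878.63 = $1,530.75 of this check is subject → $1,530.75 × 0.0062 = $9.49
SDI: $4,586.60 × 0.0075 = $34.40
Roth 401(k) contribution: $173.28
Parking deduction: $345.10
Total deductions = $366.93 + $435.73 + $794.63 + $9.49 + $34.40 + $173.28 + $345.10 = $2,159.56
Net pay = $4,586.60 − $2,159.56 = $2,427.04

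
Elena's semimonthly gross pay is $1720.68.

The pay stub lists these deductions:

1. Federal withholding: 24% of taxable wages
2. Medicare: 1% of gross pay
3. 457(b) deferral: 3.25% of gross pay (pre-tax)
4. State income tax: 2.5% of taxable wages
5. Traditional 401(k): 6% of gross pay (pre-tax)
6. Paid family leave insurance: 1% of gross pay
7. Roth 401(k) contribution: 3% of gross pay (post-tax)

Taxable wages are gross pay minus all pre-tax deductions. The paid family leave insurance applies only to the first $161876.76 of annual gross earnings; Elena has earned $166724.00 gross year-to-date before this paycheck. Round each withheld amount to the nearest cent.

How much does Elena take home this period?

$1078.89

457(b) deferral: $1720.68 × 0.0325 = $55.92
Traditional 401(k): $1720.68 × 0.06 = $103.24
Pre-tax total = $55.92 + $103.24 = $159.16
Taxable wages = $1720.68 − $159.16 = $1561.52
State income tax: $1561.52 × 0.025 = $39.04
Federal withholding: $1561.52 × 0.24 = $374.76
Paid family leave insurance: annual cap $161876.76 already reached (YTD $166724.00), so $0.00
Medicare: $1720.68 × 0.01 = $17.21
Roth 401(k) contribution: $1720.68 × 0.03 = $51.62
Total deductions = $55.92 + $103.24 + $39.04 + $374.76 + $0.00 + $17.21 + $51.62 = $641.79
Net pay = $1720.68 − $641.79 = $1078.89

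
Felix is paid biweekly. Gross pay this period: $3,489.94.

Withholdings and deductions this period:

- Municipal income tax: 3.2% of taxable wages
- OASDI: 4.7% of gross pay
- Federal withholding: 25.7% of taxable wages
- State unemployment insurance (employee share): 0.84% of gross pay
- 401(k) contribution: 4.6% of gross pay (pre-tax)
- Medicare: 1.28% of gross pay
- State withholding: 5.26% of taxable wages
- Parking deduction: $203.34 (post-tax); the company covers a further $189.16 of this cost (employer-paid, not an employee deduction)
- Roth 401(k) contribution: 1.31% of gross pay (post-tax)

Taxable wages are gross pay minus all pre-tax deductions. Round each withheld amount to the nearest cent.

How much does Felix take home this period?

401(k) contribution: $3,489.94 × 0.046 = $160.54
Taxable wages = $3,489.94 − $160.54 = $3,329.40
State withholding: $3,329.40 × 0.0526 = $175.13
Federal withholding: $3,329.40 × 0.257 = $855.66
Municipal income tax: $3,329.40 × 0.032 = $106.54
Medicare: $3,489.94 × 0.0128 = $44.67
State unemployment insurance (employee share): $3,489.94 × 0.0084 = $29.32
OASDI: $3,489.94 × 0.047 = $164.03
Roth 401(k) contribution: $3,489.94 × 0.0131 = $45.72
Parking deduction: $203.34
(Employer's $189.16 toward parking deduction is not withheld from the employee.)
Total deductions = $160.54 + $175.13 + $855.66 + $106.54 + $44.67 + $29.32 + $164.03 + $45.72 + $203.34 = $1,784.95
Net pay = $3,489.94 − $1,784.95 = $1,704.99

$1,704.99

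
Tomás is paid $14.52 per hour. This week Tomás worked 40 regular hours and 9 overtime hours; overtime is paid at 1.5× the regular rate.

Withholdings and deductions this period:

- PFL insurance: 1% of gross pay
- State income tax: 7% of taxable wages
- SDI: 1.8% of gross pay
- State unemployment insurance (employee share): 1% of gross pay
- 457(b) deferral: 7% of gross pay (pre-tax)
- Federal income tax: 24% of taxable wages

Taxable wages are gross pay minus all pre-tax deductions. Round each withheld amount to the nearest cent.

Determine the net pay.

Regular pay: 40 × $14.52 = $580.80
Overtime pay: 9 × $14.52 × 1.5 = $196.02
Gross pay = $580.80 + $196.02 = $776.82
457(b) deferral: $776.82 × 0.07 = $54.38
Taxable wages = $776.82 − $54.38 = $722.44
Federal income tax: $722.44 × 0.24 = $173.39
State income tax: $722.44 × 0.07 = $50.57
PFL insurance: $776.82 × 0.01 = $7.77
State unemployment insurance (employee share): $776.82 × 0.01 = $7.77
SDI: $776.82 × 0.018 = $13.98
Total deductions = $54.38 + $173.39 + $50.57 + $7.77 + $7.77 + $13.98 = $307.86
Net pay = $776.82 − $307.86 = $468.96

$468.96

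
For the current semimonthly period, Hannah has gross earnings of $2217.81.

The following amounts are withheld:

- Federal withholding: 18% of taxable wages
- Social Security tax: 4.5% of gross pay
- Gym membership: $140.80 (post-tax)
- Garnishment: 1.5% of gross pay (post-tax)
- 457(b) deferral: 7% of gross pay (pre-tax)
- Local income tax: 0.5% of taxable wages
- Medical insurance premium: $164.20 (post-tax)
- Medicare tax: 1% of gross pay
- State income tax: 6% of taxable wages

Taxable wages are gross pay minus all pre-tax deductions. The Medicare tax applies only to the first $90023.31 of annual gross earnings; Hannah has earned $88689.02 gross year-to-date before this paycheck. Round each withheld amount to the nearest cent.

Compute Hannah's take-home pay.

$1105.83

457(b) deferral: $2217.81 × 0.07 = $155.25
Taxable wages = $2217.81 − $155.25 = $2062.56
Local income tax: $2062.56 × 0.005 = $10.31
State income tax: $2062.56 × 0.06 = $123.75
Federal withholding: $2062.56 × 0.18 = $371.26
Medicare tax: only $90023.31 − $88689.02 = $1334.29 of this check is subject → $1334.29 × 0.01 = $13.34
Social Security tax: $2217.81 × 0.045 = $99.80
Garnishment: $2217.81 × 0.015 = $33.27
Gym membership: $140.80
Medical insurance premium: $164.20
Total deductions = $155.25 + $10.31 + $123.75 + $371.26 + $13.34 + $99.80 + $33.27 + $140.80 + $164.20 = $1111.98
Net pay = $2217.81 − $1111.98 = $1105.83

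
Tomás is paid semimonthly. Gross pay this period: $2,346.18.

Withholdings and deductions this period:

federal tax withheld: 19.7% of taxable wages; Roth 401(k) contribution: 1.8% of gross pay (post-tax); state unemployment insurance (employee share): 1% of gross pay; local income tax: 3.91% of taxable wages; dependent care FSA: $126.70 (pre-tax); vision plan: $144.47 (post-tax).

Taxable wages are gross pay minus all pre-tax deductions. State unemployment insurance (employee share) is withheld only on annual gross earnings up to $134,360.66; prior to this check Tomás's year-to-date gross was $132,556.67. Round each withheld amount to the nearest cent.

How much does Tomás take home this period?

$1,490.72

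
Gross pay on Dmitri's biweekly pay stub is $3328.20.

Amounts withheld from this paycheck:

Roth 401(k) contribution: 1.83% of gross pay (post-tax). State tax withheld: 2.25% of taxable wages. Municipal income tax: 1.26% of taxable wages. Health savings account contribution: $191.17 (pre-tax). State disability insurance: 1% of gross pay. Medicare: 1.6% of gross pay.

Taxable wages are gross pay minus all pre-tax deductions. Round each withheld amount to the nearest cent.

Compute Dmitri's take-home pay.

$2879.48

Health savings account contribution: $191.17
Taxable wages = $3328.20 − $191.17 = $3137.03
Municipal income tax: $3137.03 × 0.0126 = $39.53
State tax withheld: $3137.03 × 0.0225 = $70.58
Medicare: $3328.20 × 0.016 = $53.25
State disability insurance: $3328.20 × 0.01 = $33.28
Roth 401(k) contribution: $3328.20 × 0.0183 = $60.91
Total deductions = $191.17 + $39.53 + $70.58 + $53.25 + $33.28 + $60.91 = $448.72
Net pay = $3328.20 − $448.72 = $2879.48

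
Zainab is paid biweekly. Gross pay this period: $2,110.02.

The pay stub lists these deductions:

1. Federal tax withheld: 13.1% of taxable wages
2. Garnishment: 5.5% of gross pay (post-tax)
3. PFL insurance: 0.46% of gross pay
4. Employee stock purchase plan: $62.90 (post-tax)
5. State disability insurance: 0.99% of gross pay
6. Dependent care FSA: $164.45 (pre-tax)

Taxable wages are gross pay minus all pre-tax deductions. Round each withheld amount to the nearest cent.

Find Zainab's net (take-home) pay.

$1,481.15

Dependent care FSA: $164.45
Taxable wages = $2,110.02 − $164.45 = $1,945.57
Federal tax withheld: $1,945.57 × 0.131 = $254.87
PFL insurance: $2,110.02 × 0.0046 = $9.71
State disability insurance: $2,110.02 × 0.0099 = $20.89
Garnishment: $2,110.02 × 0.055 = $116.05
Employee stock purchase plan: $62.90
Total deductions = $164.45 + $254.87 + $9.71 + $20.89 + $116.05 + $62.90 = $628.87
Net pay = $2,110.02 − $628.87 = $1,481.15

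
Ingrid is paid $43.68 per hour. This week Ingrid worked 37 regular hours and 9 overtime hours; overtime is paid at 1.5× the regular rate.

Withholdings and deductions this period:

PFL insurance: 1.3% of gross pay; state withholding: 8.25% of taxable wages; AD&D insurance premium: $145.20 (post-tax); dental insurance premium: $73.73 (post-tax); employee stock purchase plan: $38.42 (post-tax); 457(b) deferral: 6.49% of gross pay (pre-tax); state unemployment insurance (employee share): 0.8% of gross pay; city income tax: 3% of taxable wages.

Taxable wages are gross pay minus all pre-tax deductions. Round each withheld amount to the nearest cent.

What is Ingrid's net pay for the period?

$1,526.95

Regular pay: 37 × $43.68 = $1,616.16
Overtime pay: 9 × $43.68 × 1.5 = $589.68
Gross pay = $1,616.16 + $589.68 = $2,205.84
457(b) deferral: $2,205.84 × 0.0649 = $143.16
Taxable wages = $2,205.84 − $143.16 = $2,062.68
State withholding: $2,062.68 × 0.0825 = $170.17
City income tax: $2,062.68 × 0.03 = $61.88
State unemployment insurance (employee share): $2,205.84 × 0.008 = $17.65
PFL insurance: $2,205.84 × 0.013 = $28.68
Dental insurance premium: $73.73
AD&D insurance premium: $145.20
Employee stock purchase plan: $38.42
Total deductions = $143.16 + $170.17 + $61.88 + $17.65 + $28.68 + $73.73 + $145.20 + $38.42 = $678.89
Net pay = $2,205.84 − $678.89 = $1,526.95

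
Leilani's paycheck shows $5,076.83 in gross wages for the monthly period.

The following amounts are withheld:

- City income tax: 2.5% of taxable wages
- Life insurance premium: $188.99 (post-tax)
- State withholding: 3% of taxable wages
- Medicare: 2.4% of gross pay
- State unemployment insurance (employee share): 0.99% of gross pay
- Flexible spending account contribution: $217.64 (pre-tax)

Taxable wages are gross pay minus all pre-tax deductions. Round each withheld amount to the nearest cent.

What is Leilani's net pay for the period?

$4,230.84

Flexible spending account contribution: $217.64
Taxable wages = $5,076.83 − $217.64 = $4,859.19
City income tax: $4,859.19 × 0.025 = $121.48
State withholding: $4,859.19 × 0.03 = $145.78
Medicare: $5,076.83 × 0.024 = $121.84
State unemployment insurance (employee share): $5,076.83 × 0.0099 = $50.26
Life insurance premium: $188.99
Total deductions = $217.64 + $121.48 + $145.78 + $121.84 + $50.26 + $188.99 = $845.99
Net pay = $5,076.83 − $845.99 = $4,230.84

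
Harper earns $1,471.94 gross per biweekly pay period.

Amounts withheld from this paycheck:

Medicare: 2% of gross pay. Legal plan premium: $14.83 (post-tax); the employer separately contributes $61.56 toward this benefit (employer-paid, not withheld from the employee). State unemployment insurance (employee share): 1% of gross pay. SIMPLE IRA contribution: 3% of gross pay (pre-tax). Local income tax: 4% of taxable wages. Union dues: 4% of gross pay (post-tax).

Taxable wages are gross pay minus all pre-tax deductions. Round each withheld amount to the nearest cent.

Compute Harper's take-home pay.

$1,252.80

SIMPLE IRA contribution: $1,471.94 × 0.03 = $44.16
Taxable wages = $1,471.94 − $44.16 = $1,427.78
Local income tax: $1,427.78 × 0.04 = $57.11
State unemployment insurance (employee share): $1,471.94 × 0.01 = $14.72
Medicare: $1,471.94 × 0.02 = $29.44
Legal plan premium: $14.83
Union dues: $1,471.94 × 0.04 = $58.88
(Employer's $61.56 toward legal plan premium is not withheld from the employee.)
Total deductions = $44.16 + $57.11 + $14.72 + $29.44 + $14.83 + $58.88 = $219.14
Net pay = $1,471.94 − $219.14 = $1,252.80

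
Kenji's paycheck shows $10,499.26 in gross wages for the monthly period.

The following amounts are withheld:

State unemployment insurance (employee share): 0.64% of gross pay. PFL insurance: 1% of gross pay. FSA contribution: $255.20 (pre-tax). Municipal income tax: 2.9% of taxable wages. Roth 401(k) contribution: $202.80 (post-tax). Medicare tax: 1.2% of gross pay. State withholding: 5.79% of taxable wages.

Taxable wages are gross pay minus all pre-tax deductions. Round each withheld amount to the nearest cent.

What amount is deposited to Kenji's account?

FSA contribution: $255.20
Taxable wages = $10,499.26 − $255.20 = $10,244.06
State withholding: $10,244.06 × 0.0579 = $593.13
Municipal income tax: $10,244.06 × 0.029 = $297.08
Medicare tax: $10,499.26 × 0.012 = $125.99
State unemployment insurance (employee share): $10,499.26 × 0.0064 = $67.20
PFL insurance: $10,499.26 × 0.01 = $104.99
Roth 401(k) contribution: $202.80
Total deductions = $255.20 + $593.13 + $297.08 + $125.99 + $67.20 + $104.99 + $202.80 = $1,646.39
Net pay = $10,499.26 − $1,646.39 = $8,852.87

$8,852.87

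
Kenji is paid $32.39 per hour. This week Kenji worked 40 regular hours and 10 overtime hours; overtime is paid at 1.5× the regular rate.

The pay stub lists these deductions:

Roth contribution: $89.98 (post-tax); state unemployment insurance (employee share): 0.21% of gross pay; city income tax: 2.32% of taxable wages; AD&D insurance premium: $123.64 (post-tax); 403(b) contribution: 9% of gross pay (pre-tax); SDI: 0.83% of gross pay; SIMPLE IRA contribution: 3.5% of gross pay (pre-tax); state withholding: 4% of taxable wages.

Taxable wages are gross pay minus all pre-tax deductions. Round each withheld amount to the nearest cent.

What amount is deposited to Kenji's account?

$1,228.11

Regular pay: 40 × $32.39 = $1,295.60
Overtime pay: 10 × $32.39 × 1.5 = $485.85
Gross pay = $1,295.60 + $485.85 = $1,781.45
SIMPLE IRA contribution: $1,781.45 × 0.035 = $62.35
403(b) contribution: $1,781.45 × 0.09 = $160.33
Pre-tax total = $62.35 + $160.33 = $222.68
Taxable wages = $1,781.45 − $222.68 = $1,558.77
State withholding: $1,558.77 × 0.04 = $62.35
City income tax: $1,558.77 × 0.0232 = $36.16
State unemployment insurance (employee share): $1,781.45 × 0.0021 = $3.74
SDI: $1,781.45 × 0.0083 = $14.79
Roth contribution: $89.98
AD&D insurance premium: $123.64
Total deductions = $62.35 + $160.33 + $62.35 + $36.16 + $3.74 + $14.79 + $89.98 + $123.64 = $553.34
Net pay = $1,781.45 − $553.34 = $1,228.11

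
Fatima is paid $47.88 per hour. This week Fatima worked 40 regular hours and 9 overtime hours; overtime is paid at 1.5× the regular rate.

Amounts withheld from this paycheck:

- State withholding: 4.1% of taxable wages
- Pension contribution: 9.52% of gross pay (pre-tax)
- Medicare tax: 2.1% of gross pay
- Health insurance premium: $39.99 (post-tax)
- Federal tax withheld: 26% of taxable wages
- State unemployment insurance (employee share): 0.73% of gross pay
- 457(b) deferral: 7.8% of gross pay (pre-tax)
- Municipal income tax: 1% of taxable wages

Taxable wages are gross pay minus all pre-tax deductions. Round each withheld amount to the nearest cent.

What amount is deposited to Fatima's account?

$1,346.77

Regular pay: 40 × $47.88 = $1,915.20
Overtime pay: 9 × $47.88 × 1.5 = $646.38
Gross pay = $1,915.20 + $646.38 = $2,561.58
Pension contribution: $2,561.58 × 0.0952 = $243.86
457(b) deferral: $2,561.58 × 0.078 = $199.80
Pre-tax total = $243.86 + $199.80 = $443.66
Taxable wages = $2,561.58 − $443.66 = $2,117.92
Municipal income tax: $2,117.92 × 0.01 = $21.18
State withholding: $2,117.92 × 0.041 = $86.83
Federal tax withheld: $2,117.92 × 0.26 = $550.66
State unemployment insurance (employee share): $2,561.58 × 0.0073 = $18.70
Medicare tax: $2,561.58 × 0.021 = $53.79
Health insurance premium: $39.99
Total deductions = $243.86 + $199.80 + $21.18 + $86.83 + $550.66 + $18.70 + $53.79 + $39.99 = $1,214.81
Net pay = $2,561.58 − $1,214.81 = $1,346.77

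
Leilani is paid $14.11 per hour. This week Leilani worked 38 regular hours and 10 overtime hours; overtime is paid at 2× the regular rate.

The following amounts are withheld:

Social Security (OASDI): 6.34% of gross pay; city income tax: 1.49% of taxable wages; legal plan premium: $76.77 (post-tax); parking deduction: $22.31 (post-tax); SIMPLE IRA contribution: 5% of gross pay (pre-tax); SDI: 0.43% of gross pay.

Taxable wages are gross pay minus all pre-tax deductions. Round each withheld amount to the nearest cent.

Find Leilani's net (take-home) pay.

Regular pay: 38 × $14.11 = $536.18
Overtime pay: 10 × $14.11 × 2 = $282.20
Gross pay = $536.18 + $282.20 = $818.38
SIMPLE IRA contribution: $818.38 × 0.05 = $40.92
Taxable wages = $818.38 − $40.92 = $777.46
City income tax: $777.46 × 0.0149 = $11.58
Social Security (OASDI): $818.38 × 0.0634 = $51.89
SDI: $818.38 × 0.0043 = $3.52
Legal plan premium: $76.77
Parking deduction: $22.31
Total deductions = $40.92 + $11.58 + $51.89 + $3.52 + $76.77 + $22.31 = $206.99
Net pay = $818.38 − $206.99 = $611.39

$611.39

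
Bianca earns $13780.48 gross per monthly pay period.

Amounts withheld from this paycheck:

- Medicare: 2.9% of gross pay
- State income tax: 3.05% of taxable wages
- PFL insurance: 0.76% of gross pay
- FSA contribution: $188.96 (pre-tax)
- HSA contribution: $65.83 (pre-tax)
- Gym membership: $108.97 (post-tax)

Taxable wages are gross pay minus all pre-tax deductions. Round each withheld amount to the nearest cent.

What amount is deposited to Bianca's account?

$12499.83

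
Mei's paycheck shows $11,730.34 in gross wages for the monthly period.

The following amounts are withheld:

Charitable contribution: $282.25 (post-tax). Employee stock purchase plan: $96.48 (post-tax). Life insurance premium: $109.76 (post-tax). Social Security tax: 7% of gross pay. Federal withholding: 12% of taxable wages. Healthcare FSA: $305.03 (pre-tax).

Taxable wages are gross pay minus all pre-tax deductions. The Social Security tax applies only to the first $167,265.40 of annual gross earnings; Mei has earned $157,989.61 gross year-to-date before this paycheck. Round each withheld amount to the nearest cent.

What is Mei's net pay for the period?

$8,916.47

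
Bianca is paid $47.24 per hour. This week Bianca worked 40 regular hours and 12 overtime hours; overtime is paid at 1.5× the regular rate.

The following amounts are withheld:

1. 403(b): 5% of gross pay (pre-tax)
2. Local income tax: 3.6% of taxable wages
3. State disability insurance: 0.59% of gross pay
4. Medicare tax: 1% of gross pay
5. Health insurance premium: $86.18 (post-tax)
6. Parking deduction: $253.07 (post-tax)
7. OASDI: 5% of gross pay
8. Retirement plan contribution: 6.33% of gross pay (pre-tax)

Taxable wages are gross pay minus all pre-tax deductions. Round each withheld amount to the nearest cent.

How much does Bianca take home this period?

Regular pay: 40 × $47.24 = $1,889.60
Overtime pay: 12 × $47.24 × 1.5 = $850.32
Gross pay = $1,889.60 + $850.32 = $2,739.92
Retirement plan contribution: $2,739.92 × 0.0633 = $173.44
403(b): $2,739.92 × 0.05 = $137.00
Pre-tax total = $173.44 + $137.00 = $310.44
Taxable wages = $2,739.92 − $310.44 = $2,429.48
Local income tax: $2,429.48 × 0.036 = $87.46
OASDI: $2,739.92 × 0.05 = $137.00
State disability insurance: $2,739.92 × 0.0059 = $16.17
Medicare tax: $2,739.92 × 0.01 = $27.40
Health insurance premium: $86.18
Parking deduction: $253.07
Total deductions = $173.44 + $137.00 + $87.46 + $137.00 + $16.17 + $27.40 + $86.18 + $253.07 = $917.72
Net pay = $2,739.92 − $917.72 = $1,822.20

$1,822.20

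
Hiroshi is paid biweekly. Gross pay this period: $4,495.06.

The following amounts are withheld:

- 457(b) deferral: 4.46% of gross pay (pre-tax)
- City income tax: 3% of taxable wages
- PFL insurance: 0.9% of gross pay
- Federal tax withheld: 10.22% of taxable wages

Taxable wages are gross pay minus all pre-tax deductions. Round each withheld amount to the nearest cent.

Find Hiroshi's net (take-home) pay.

457(b) deferral: $4,495.06 × 0.0446 = $200.48
Taxable wages = $4,495.06 − $200.48 = $4,294.58
Federal tax withheld: $4,294.58 × 0.1022 = $438.91
City income tax: $4,294.58 × 0.03 = $128.84
PFL insurance: $4,495.06 × 0.009 = $40.46
Total deductions = $200.48 + $438.91 + $128.84 + $40.46 = $808.69
Net pay = $4,495.06 − $808.69 = $3,686.37

$3,686.37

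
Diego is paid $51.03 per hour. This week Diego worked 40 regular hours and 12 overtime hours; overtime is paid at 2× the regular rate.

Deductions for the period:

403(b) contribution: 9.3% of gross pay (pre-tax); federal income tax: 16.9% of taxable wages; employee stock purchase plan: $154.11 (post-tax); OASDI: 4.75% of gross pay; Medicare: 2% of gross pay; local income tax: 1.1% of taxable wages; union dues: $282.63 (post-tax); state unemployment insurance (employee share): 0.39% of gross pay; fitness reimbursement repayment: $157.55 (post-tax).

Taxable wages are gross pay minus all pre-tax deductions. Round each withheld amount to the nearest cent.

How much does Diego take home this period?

Regular pay: 40 × $51.03 = $2,041.20
Overtime pay: 12 × $51.03 × 2 = $1,224.72
Gross pay = $2,041.20 + $1,224.72 = $3,265.92
403(b) contribution: $3,265.92 × 0.093 = $303.73
Taxable wages = $3,265.92 − $303.73 = $2,962.19
Local income tax: $2,962.19 × 0.011 = $32.58
Federal income tax: $2,962.19 × 0.169 = $500.61
Medicare: $3,265.92 × 0.02 = $65.32
State unemployment insurance (employee share): $3,265.92 × 0.0039 = $12.74
OASDI: $3,265.92 × 0.0475 = $155.13
Fitness reimbursement repayment: $157.55
Union dues: $282.63
Employee stock purchase plan: $154.11
Total deductions = $303.73 + $32.58 + $500.61 + $65.32 + $12.74 + $155.13 + $157.55 + $282.63 + $154.11 = $1,664.40
Net pay = $3,265.92 − $1,664.40 = $1,601.52

$1,601.52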